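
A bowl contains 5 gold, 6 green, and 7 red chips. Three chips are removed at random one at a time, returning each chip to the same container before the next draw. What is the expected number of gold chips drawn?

By linearity of expectation, E[X] = Σ P(draw i is gold); each independent draw has P(gold) = 5/18.
E[X] = 3 · 5/18 = 5/6 ≈ 0.8333.

5/6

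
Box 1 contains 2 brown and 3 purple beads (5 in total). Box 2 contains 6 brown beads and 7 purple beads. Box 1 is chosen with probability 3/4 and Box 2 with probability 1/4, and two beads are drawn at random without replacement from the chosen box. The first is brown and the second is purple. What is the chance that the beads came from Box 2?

P(E | Box 1) = 3/10; P(E | Box 2) = 7/26.
P(E) = 3/4·3/10 + 1/4·7/26 = 19/65.
By Bayes' rule, P(Box 2 | E) = 7/104 / 19/65 = 35/152 ≈ 0.2303.

35/152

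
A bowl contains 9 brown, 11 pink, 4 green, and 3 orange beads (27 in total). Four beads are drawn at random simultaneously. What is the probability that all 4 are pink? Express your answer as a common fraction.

Unordered draws without replacement: count favorable combinations over C(27,4).
Favorable = C(9,0) · C(11,4) · C(4,0) · C(3,0) = 330; total = C(27,4) = 17550.
P = 330/17550 = 11/585 ≈ 0.0188.

11/585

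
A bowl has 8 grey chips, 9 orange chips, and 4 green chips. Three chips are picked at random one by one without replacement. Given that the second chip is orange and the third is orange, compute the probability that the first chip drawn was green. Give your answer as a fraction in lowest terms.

P(first=green and the second chip is orange and the third is orange) = (4/21)·(9/20)·(8/19) = 24/665.
P(E) = Σ over first color = 48/665 + 6/95 + 24/665 = 6/35.
By Bayes, P(first=green | E) = 24/665 / 6/35 = 4/19 ≈ 0.2105.

4/19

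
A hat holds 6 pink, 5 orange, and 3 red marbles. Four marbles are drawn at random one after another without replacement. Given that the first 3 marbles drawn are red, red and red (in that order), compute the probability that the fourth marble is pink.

6/11

After removing 3 red, the hat has 6 pink out of 11 remaining.
P(fourth is pink | given) = 6/11 ≈ 0.5455.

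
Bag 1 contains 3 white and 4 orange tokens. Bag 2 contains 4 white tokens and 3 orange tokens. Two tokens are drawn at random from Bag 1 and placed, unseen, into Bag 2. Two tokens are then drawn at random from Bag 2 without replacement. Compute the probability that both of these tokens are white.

Condition on how many of the transferred tokens are white (from Bag 1: 3 white of 7; then Bag 2 has 9 total).
  0 white: C(3,0)C(4,2)/C(7,2) = 2/7; then P = C(4,2)/C(9,2) = 1/6
  1 white: C(3,1)C(4,1)/C(7,2) = 4/7; then P = C(5,2)/C(9,2) = 5/18
  2 white: C(3,2)C(4,0)/C(7,2) = 1/7; then P = C(6,2)/C(9,2) = 5/12
P(both white) = 67/252 ≈ 0.2659.

67/252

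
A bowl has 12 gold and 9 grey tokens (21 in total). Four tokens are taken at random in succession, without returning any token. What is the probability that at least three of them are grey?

Sum the hypergeometric tail for j = 3,…,4 grey tokens.
Favorable = C(9,3)·C(12,1) + C(9,4)·C(12,0) = 1134; total = C(21,4) = 5985.
P = 1134/5985 = 18/95 ≈ 0.1895.

18/95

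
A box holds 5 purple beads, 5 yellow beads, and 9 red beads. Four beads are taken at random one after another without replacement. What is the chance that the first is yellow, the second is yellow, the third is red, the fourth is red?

Multiply the conditional probability of each draw in order, without replacement, so each draw removes one from its color and from the total.
P = (5/19) · (4/18) · (9/17) · (8/16) = 5/323 ≈ 0.0155.

5/323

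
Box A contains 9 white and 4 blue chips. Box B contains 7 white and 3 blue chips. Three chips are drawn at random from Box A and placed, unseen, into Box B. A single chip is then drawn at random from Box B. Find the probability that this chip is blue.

Condition on how many of the transferred chips are blue (from Box A: 4 blue of 13; then Box B has 13 total).
  0 blue: C(4,0)C(9,3)/C(13,3) = 42/143; then P = 3/13
  1 blue: C(4,1)C(9,2)/C(13,3) = 72/143; then P = 4/13
  2 blue: C(4,2)C(9,1)/C(13,3) = 27/143; then P = 5/13
  3 blue: C(4,3)C(9,0)/C(13,3) = 2/143; then P = 6/13
P(blue from Box B) = 51/169 ≈ 0.3018.

51/169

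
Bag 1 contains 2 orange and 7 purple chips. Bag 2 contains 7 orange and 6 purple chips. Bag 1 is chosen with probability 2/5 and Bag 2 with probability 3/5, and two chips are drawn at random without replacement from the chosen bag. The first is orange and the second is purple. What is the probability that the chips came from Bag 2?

27/40

P(E | Bag 1) = 7/36; P(E | Bag 2) = 7/26.
P(E) = 2/5·7/36 + 3/5·7/26 = 28/117.
By Bayes' rule, P(Bag 2 | E) = 21/130 / 28/117 = 27/40 ≈ 0.6750.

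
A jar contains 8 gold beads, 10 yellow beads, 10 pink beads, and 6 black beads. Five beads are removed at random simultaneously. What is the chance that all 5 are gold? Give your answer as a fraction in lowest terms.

7/34782

Unordered draws without replacement: count favorable combinations over C(34,5).
Favorable = C(8,5) · C(10,0) · C(10,0) · C(6,0) = 56; total = C(34,5) = 278256.
P = 56/278256 = 7/34782 ≈ 0.0002.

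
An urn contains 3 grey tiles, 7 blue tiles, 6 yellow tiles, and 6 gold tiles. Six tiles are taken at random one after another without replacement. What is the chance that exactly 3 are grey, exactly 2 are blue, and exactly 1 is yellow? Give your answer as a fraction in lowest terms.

Unordered draws without replacement: count favorable combinations over C(22,6).
Favorable = C(3,3) · C(7,2) · C(6,1) · C(6,0) = 126; total = C(22,6) = 74613.
P = 126/74613 = 6/3553 ≈ 0.0017.

6/3553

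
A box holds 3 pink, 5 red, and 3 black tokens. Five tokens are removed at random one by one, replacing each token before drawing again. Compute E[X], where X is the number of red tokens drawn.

25/11

By linearity of expectation, E[X] = Σ P(draw i is red); each independent draw has P(red) = 5/11.
E[X] = 5 · 5/11 = 25/11 ≈ 2.2727.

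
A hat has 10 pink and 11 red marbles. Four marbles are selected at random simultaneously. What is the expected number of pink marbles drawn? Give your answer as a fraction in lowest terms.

By linearity of expectation, E[X] = Σ P(draw i is pink); by symmetry each draw (even without replacement) has P(pink) = 10/21.
E[X] = 4 · 10/21 = 40/21 ≈ 1.9048.

40/21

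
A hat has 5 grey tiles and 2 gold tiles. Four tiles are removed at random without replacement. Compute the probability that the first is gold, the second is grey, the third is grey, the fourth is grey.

1/7

Multiply the conditional probability of each draw in order, without replacement, so each draw removes one from its color and from the total.
P = (2/7) · (5/6) · (4/5) · (3/4) = 1/7 ≈ 0.1429.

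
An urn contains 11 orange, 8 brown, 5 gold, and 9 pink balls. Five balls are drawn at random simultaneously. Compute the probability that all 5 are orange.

Unordered draws without replacement: count favorable combinations over C(33,5).
Favorable = C(11,5) · C(8,0) · C(5,0) · C(9,0) = 462; total = C(33,5) = 237336.
P = 462/237336 = 7/3596 ≈ 0.0019.

7/3596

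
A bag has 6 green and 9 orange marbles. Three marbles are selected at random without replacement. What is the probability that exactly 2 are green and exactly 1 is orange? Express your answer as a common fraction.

27/91

Unordered draws without replacement: count favorable combinations over C(15,3).
Favorable = C(6,2) · C(9,1) = 135; total = C(15,3) = 455.
P = 135/455 = 27/91 ≈ 0.2967.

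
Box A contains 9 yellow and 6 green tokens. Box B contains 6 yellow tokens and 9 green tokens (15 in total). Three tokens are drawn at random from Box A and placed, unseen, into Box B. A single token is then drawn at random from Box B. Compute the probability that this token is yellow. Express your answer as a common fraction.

13/30

Condition on how many of the transferred tokens are yellow (from Box A: 9 yellow of 15; then Box B has 18 total).
  0 yellow: C(9,0)C(6,3)/C(15,3) = 4/91; then P = 6/18
  1 yellow: C(9,1)C(6,2)/C(15,3) = 27/91; then P = 7/18
  2 yellow: C(9,2)C(6,1)/C(15,3) = 216/455; then P = 8/18
  3 yellow: C(9,3)C(6,0)/C(15,3) = 12/65; then P = 9/18
P(yellow from Box B) = 13/30 ≈ 0.4333.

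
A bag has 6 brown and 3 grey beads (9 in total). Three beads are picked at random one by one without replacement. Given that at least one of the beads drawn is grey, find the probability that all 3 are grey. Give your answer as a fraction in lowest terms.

1/64

P(all 3 grey) = C(3,3)/C(9,3) = 1/84; P(at least one grey) = 1 − C(6,3)/C(9,3) = 16/21.
Since 'all 3 grey' ⊆ 'at least one grey', P(all 3 | at least one) = 1/84 / 16/21 = 1/64 ≈ 0.0156.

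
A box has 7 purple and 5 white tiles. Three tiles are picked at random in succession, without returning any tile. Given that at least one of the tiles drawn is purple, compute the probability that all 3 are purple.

1/6

P(all 3 purple) = C(7,3)/C(12,3) = 7/44; P(at least one purple) = 1 − C(5,3)/C(12,3) = 21/22.
Since 'all 3 purple' ⊆ 'at least one purple', P(all 3 | at least one) = 7/44 / 21/22 = 1/6 ≈ 0.1667.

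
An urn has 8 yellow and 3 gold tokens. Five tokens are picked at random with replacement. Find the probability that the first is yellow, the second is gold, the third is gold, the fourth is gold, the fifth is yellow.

Multiply the conditional probability of each draw in order, with replacement (the composition resets each draw).
P = (8/11) · (3/11) · (3/11) · (3/11) · (8/11) = 1728/161051 ≈ 0.0107.

1728/161051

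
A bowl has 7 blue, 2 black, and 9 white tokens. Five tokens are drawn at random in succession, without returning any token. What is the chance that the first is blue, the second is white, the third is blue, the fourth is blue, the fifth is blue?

Multiply the conditional probability of each draw in order, without replacement, so each draw removes one from its color and from the total.
P = (7/18) · (9/17) · (6/16) · (5/15) · (4/14) = 1/136 ≈ 0.0074.

1/136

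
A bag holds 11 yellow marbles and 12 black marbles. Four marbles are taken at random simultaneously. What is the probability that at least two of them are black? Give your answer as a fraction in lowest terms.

17/23

Sum the hypergeometric tail for j = 2,…,4 black marbles.
Favorable = C(12,2)·C(11,2) + C(12,3)·C(11,1) + C(12,4)·C(11,0) = 6545; total = C(23,4) = 8855.
P = 6545/8855 = 17/23 ≈ 0.7391.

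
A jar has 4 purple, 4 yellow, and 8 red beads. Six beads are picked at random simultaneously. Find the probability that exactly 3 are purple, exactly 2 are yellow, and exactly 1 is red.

Unordered draws without replacement: count favorable combinations over C(16,6).
Favorable = C(4,3) · C(4,2) · C(8,1) = 192; total = C(16,6) = 8008.
P = 192/8008 = 24/1001 ≈ 0.0240.

24/1001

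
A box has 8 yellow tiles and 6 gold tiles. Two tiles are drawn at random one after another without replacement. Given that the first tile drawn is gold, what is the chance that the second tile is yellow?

8/13

After removing 1 gold, the box has 8 yellow out of 13 remaining.
P(second is yellow | given) = 8/13 ≈ 0.6154.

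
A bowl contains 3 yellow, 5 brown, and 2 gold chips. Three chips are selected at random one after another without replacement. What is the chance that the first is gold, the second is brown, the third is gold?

1/72

Multiply the conditional probability of each draw in order, without replacement, so each draw removes one from its color and from the total.
P = (2/10) · (5/9) · (1/8) = 1/72 ≈ 0.0139.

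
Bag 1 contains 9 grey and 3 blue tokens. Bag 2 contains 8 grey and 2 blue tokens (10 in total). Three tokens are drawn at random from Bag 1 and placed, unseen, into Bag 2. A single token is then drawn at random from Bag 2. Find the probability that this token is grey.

Condition on how many of the transferred tokens are grey (from Bag 1: 9 grey of 12; then Bag 2 has 13 total).
  0 grey: C(9,0)C(3,3)/C(12,3) = 1/220; then P = 8/13
  1 grey: C(9,1)C(3,2)/C(12,3) = 27/220; then P = 9/13
  2 grey: C(9,2)C(3,1)/C(12,3) = 27/55; then P = 10/13
  3 grey: C(9,3)C(3,0)/C(12,3) = 21/55; then P = 11/13
P(grey from Bag 2) = 41/52 ≈ 0.7885.

41/52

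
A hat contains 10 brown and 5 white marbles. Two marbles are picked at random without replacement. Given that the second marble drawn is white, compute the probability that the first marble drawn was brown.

5/7

P(first=brown and the second marble drawn is white) = (10/15)·(5/14) = 5/21.
P(the second marble drawn is white) = Σ over first color = 5/21 + 2/21 = 1/3.
By Bayes, P(first=brown | the second marble drawn is white) = 5/21 / 1/3 = 5/7 ≈ 0.7143.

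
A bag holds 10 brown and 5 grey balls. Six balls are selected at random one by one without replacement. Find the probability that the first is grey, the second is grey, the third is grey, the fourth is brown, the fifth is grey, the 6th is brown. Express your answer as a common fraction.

3/1001

Multiply the conditional probability of each draw in order, without replacement, so each draw removes one from its color and from the total.
P = (5/15) · (4/14) · (3/13) · (10/12) · (2/11) · (9/10) = 3/1001 ≈ 0.0030.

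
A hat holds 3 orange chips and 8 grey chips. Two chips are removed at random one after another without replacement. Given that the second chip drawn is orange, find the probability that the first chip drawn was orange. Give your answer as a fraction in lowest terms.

P(first=orange and the second chip drawn is orange) = (3/11)·(2/10) = 3/55.
P(the second chip drawn is orange) = Σ over first color = 3/55 + 12/55 = 3/11.
By Bayes, P(first=orange | the second chip drawn is orange) = 3/55 / 3/11 = 1/5 ≈ 0.2000.

1/5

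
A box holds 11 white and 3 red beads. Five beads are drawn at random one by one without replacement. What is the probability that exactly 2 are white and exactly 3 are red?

Unordered draws without replacement: count favorable combinations over C(14,5).
Favorable = C(11,2) · C(3,3) = 55; total = C(14,5) = 2002.
P = 55/2002 = 5/182 ≈ 0.0275.

5/182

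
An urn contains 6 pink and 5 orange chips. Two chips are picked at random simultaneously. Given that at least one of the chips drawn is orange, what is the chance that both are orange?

1/4

P(both orange) = C(5,2)/C(11,2) = 2/11; P(at least one orange) = 1 − C(6,2)/C(11,2) = 8/11.
Since 'both orange' ⊆ 'at least one orange', P(both | at least one) = 2/11 / 8/11 = 1/4 ≈ 0.2500.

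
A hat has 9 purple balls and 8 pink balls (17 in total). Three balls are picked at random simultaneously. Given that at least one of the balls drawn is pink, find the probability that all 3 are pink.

14/149

P(all 3 pink) = C(8,3)/C(17,3) = 7/85; P(at least one pink) = 1 − C(9,3)/C(17,3) = 149/170.
Since 'all 3 pink' ⊆ 'at least one pink', P(all 3 | at least one) = 7/85 / 149/170 = 14/149 ≈ 0.0940.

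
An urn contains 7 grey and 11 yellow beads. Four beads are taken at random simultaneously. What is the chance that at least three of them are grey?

7/51

Sum the hypergeometric tail for j = 3,…,4 grey beads.
Favorable = C(7,3)·C(11,1) + C(7,4)·C(11,0) = 420; total = C(18,4) = 3060.
P = 420/3060 = 7/51 ≈ 0.1373.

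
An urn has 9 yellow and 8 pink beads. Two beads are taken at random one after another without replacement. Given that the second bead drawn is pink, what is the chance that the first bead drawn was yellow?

9/16

P(first=yellow and the second bead drawn is pink) = (9/17)·(8/16) = 9/34.
P(the second bead drawn is pink) = Σ over first color = 9/34 + 7/34 = 8/17.
By Bayes, P(first=yellow | the second bead drawn is pink) = 9/34 / 8/17 = 9/16 ≈ 0.5625.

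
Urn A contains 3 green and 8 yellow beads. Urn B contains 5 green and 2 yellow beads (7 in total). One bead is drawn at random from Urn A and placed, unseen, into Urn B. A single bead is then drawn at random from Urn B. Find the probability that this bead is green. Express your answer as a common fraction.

Condition on how many of the transferred beads are green (from Urn A: 3 green of 11; then Urn B has 8 total).
  0 green: C(3,0)C(8,1)/C(11,1) = 8/11; then P = 5/8
  1 green: C(3,1)C(8,0)/C(11,1) = 3/11; then P = 6/8
P(green from Urn B) = 29/44 ≈ 0.6591.

29/44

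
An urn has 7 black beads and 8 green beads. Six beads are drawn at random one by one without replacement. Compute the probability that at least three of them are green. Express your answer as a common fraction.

Sum the hypergeometric tail for j = 3,…,6 green beads.
Favorable = C(8,3)·C(7,3) + C(8,4)·C(7,2) + C(8,5)·C(7,1) + C(8,6)·C(7,0) = 3850; total = C(15,6) = 5005.
P = 3850/5005 = 10/13 ≈ 0.7692.

10/13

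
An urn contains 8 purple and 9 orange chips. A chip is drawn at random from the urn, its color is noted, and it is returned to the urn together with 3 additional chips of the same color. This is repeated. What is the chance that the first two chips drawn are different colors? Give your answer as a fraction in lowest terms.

36/85

Either orange then purple, or purple then orange; after the first draw the total is 20.
P = (9/17)·(8/20) + (8/17)·(9/20) = 36/85 ≈ 0.4235.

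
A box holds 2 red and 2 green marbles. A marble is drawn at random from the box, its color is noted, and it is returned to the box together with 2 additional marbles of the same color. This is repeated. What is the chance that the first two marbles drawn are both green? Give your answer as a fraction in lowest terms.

1/3

After a green draw the box holds 4 green out of 6.
P = (2/4)·(4/6) = 1/3 ≈ 0.3333.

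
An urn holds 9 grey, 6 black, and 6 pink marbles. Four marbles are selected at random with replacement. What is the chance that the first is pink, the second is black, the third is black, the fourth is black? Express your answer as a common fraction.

16/2401

Multiply the conditional probability of each draw in order, with replacement (the composition resets each draw).
P = (6/21) · (6/21) · (6/21) · (6/21) = 16/2401 ≈ 0.0067.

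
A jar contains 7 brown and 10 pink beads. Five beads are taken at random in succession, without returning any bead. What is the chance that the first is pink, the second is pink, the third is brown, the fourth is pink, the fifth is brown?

Multiply the conditional probability of each draw in order, without replacement, so each draw removes one from its color and from the total.
P = (10/17) · (9/16) · (7/15) · (8/14) · (6/13) = 9/221 ≈ 0.0407.

9/221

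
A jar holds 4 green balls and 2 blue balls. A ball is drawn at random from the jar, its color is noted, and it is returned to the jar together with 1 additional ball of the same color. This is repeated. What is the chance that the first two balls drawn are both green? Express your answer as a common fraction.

After a green draw the jar holds 5 green out of 7.
P = (4/6)·(5/7) = 10/21 ≈ 0.4762.

10/21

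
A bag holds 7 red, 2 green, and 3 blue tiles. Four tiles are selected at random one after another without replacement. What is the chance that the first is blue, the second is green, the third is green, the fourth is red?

Multiply the conditional probability of each draw in order, without replacement, so each draw removes one from its color and from the total.
P = (3/12) · (2/11) · (1/10) · (7/9) = 7/1980 ≈ 0.0035.

7/1980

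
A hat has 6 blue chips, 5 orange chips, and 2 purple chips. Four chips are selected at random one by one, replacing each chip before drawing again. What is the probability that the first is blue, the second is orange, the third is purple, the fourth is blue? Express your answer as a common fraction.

360/28561

Multiply the conditional probability of each draw in order, with replacement (the composition resets each draw).
P = (6/13) · (5/13) · (2/13) · (6/13) = 360/28561 ≈ 0.0126.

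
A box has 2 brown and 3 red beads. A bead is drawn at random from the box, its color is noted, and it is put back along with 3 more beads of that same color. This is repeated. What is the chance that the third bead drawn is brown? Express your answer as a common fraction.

Sum over the four possibilities for the first two draws (brown/not-brown each), tracking how the brown count and total change by +3 per draw.
P(third is brown) = 2/5 ≈ 0.4000. (In a Pólya urn every draw has the same marginal probability 2/5.)

2/5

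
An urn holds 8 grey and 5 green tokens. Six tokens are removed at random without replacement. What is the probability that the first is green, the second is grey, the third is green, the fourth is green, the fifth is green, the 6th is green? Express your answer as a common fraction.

Multiply the conditional probability of each draw in order, without replacement, so each draw removes one from its color and from the total.
P = (5/13) · (8/12) · (4/11) · (3/10) · (2/9) · (1/8) = 1/1287 ≈ 0.0008.

1/1287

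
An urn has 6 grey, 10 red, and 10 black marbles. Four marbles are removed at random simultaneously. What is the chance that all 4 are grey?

Unordered draws without replacement: count favorable combinations over C(26,4).
Favorable = C(6,4) · C(10,0) · C(10,0) = 15; total = C(26,4) = 14950.
P = 15/14950 = 3/2990 ≈ 0.0010.

3/2990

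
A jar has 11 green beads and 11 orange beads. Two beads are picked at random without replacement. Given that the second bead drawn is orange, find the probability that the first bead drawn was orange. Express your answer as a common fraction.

P(first=orange and the second bead drawn is orange) = (11/22)·(10/21) = 5/21.
P(the second bead drawn is orange) = Σ over first color = 11/42 + 5/21 = 1/2.
By Bayes, P(first=orange | the second bead drawn is orange) = 5/21 / 1/2 = 10/21 ≈ 0.4762.

10/21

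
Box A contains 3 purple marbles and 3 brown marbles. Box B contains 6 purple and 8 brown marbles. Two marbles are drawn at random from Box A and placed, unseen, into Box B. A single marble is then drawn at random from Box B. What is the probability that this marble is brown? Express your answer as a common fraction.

Condition on how many of the transferred marbles are brown (from Box A: 3 brown of 6; then Box B has 16 total).
  0 brown: C(3,0)C(3,2)/C(6,2) = 1/5; then P = 8/16
  1 brown: C(3,1)C(3,1)/C(6,2) = 3/5; then P = 9/16
  2 brown: C(3,2)C(3,0)/C(6,2) = 1/5; then P = 10/16
P(brown from Box B) = 9/16 ≈ 0.5625.

9/16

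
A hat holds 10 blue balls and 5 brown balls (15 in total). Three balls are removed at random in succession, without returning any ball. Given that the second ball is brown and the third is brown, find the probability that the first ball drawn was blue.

10/13

P(first=blue and the second ball is brown and the third is brown) = (10/15)·(5/14)·(4/13) = 20/273.
P(E) = Σ over first color = 20/273 + 2/91 = 2/21.
By Bayes, P(first=blue | E) = 20/273 / 2/21 = 10/13 ≈ 0.7692.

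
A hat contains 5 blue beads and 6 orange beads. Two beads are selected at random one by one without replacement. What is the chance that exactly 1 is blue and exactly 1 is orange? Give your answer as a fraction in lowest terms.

6/11

Unordered draws without replacement: count favorable combinations over C(11,2).
Favorable = C(5,1) · C(6,1) = 30; total = C(11,2) = 55.
P = 30/55 = 6/11 ≈ 0.5455.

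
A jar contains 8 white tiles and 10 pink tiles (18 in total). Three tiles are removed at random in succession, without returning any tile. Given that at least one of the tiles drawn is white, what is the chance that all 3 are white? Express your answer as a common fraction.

P(all 3 white) = C(8,3)/C(18,3) = 7/102; P(at least one white) = 1 − C(10,3)/C(18,3) = 29/34.
Since 'all 3 white' ⊆ 'at least one white', P(all 3 | at least one) = 7/102 / 29/34 = 7/87 ≈ 0.0805.

7/87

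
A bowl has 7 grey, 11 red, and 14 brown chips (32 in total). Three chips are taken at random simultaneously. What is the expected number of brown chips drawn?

By linearity of expectation, E[X] = Σ P(draw i is brown); by symmetry each draw (even without replacement) has P(brown) = 14/32.
E[X] = 3 · 14/32 = 21/16 ≈ 1.3125.

21/16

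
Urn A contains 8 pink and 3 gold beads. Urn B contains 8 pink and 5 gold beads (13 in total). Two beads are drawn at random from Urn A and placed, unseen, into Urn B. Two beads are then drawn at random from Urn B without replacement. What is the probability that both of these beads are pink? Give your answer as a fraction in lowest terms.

736/1925

Condition on how many of the transferred beads are pink (from Urn A: 8 pink of 11; then Urn B has 15 total).
  0 pink: C(8,0)C(3,2)/C(11,2) = 3/55; then P = C(8,2)/C(15,2) = 4/15
  1 pink: C(8,1)C(3,1)/C(11,2) = 24/55; then P = C(9,2)/C(15,2) = 12/35
  2 pink: C(8,2)C(3,0)/C(11,2) = 28/55; then P = C(10,2)/C(15,2) = 3/7
P(both pink) = 736/1925 ≈ 0.3823.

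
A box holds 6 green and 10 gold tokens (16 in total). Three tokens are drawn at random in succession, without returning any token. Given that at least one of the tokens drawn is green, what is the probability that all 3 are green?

1/22

P(all 3 green) = C(6,3)/C(16,3) = 1/28; P(at least one green) = 1 − C(10,3)/C(16,3) = 11/14.
Since 'all 3 green' ⊆ 'at least one green', P(all 3 | at least one) = 1/28 / 11/14 = 1/22 ≈ 0.0455.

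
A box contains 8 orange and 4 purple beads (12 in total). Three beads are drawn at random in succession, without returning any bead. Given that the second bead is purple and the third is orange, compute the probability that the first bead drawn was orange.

P(first=orange and the second bead is purple and the third is orange) = (8/12)·(4/11)·(7/10) = 28/165.
P(E) = Σ over first color = 28/165 + 4/55 = 8/33.
By Bayes, P(first=orange | E) = 28/165 / 8/33 = 7/10 ≈ 0.7000.

7/10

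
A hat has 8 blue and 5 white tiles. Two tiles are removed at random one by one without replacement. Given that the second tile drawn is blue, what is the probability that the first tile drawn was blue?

7/12

P(first=blue and the second tile drawn is blue) = (8/13)·(7/12) = 14/39.
P(the second tile drawn is blue) = Σ over first color = 14/39 + 10/39 = 8/13.
By Bayes, P(first=blue | the second tile drawn is blue) = 14/39 / 8/13 = 7/12 ≈ 0.5833.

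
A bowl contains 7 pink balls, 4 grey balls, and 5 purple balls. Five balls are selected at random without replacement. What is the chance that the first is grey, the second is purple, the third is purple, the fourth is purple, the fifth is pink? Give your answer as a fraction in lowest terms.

1/312

Multiply the conditional probability of each draw in order, without replacement, so each draw removes one from its color and from the total.
P = (4/16) · (5/15) · (4/14) · (3/13) · (7/12) = 1/312 ≈ 0.0032.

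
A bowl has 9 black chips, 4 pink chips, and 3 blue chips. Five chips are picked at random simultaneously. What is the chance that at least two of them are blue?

3/14

Sum the hypergeometric tail for j = 2,…,3 blue chips.
Favorable = C(3,2)·C(13,3) + C(3,3)·C(13,2) = 936; total = C(16,5) = 4368.
P = 936/4368 = 3/14 ≈ 0.2143.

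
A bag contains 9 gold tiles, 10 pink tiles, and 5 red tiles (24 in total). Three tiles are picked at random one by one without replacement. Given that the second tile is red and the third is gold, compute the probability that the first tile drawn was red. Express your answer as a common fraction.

2/11

P(first=red and the second tile is red and the third is gold) = (5/24)·(4/23)·(9/22) = 15/1012.
P(E) = Σ over first color = 15/506 + 75/2024 + 15/1012 = 15/184.
By Bayes, P(first=red | E) = 15/1012 / 15/184 = 2/11 ≈ 0.1818.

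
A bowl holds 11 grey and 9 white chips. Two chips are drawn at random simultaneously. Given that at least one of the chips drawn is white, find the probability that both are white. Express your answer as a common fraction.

4/15

P(both white) = C(9,2)/C(20,2) = 18/95; P(at least one white) = 1 − C(11,2)/C(20,2) = 27/38.
Since 'both white' ⊆ 'at least one white', P(both | at least one) = 18/95 / 27/38 = 4/15 ≈ 0.2667.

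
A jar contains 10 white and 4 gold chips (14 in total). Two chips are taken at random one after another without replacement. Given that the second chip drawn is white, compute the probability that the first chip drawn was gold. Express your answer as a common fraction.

P(first=gold and the second chip drawn is white) = (4/14)·(10/13) = 20/91.
P(the second chip drawn is white) = Σ over first color = 45/91 + 20/91 = 5/7.
By Bayes, P(first=gold | the second chip drawn is white) = 20/91 / 5/7 = 4/13 ≈ 0.3077.

4/13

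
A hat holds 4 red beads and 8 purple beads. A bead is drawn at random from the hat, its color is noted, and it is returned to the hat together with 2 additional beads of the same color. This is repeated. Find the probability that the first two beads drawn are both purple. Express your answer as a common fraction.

After a purple draw the hat holds 10 purple out of 14.
P = (8/12)·(10/14) = 10/21 ≈ 0.4762.

10/21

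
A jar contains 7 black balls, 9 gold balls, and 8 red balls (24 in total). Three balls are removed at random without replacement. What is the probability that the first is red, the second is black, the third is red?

Multiply the conditional probability of each draw in order, without replacement, so each draw removes one from its color and from the total.
P = (8/24) · (7/23) · (7/22) = 49/1518 ≈ 0.0323.

49/1518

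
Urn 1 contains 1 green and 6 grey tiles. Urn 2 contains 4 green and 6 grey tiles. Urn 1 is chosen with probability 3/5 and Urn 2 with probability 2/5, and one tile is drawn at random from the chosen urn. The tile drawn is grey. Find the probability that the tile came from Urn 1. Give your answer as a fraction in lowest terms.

P(grey | Urn 1) = 6/7; P(grey | Urn 2) = 3/5.
P(grey) = 3/5·6/7 + 2/5·3/5 = 132/175.
By Bayes' rule, P(Urn 1 | grey) = 18/35 / 132/175 = 15/22 ≈ 0.6818.

15/22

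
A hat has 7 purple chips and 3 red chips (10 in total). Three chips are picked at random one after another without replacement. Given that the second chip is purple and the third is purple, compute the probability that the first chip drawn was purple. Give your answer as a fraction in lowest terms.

5/8

P(first=purple and the second chip is purple and the third is purple) = (7/10)·(6/9)·(5/8) = 7/24.
P(E) = Σ over first color = 7/24 + 7/40 = 7/15.
By Bayes, P(first=purple | E) = 7/24 / 7/15 = 5/8 ≈ 0.6250.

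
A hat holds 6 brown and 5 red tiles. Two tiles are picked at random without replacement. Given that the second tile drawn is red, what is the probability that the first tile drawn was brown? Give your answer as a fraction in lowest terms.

P(first=brown and the second tile drawn is red) = (6/11)·(5/10) = 3/11.
P(the second tile drawn is red) = Σ over first color = 3/11 + 2/11 = 5/11.
By Bayes, P(first=brown | the second tile drawn is red) = 3/11 / 5/11 = 3/5 ≈ 0.6000.

3/5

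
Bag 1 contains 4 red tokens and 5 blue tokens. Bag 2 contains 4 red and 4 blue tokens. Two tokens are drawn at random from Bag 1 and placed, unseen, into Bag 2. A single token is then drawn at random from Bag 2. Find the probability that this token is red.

22/45

Condition on how many of the transferred tokens are red (from Bag 1: 4 red of 9; then Bag 2 has 10 total).
  0 red: C(4,0)C(5,2)/C(9,2) = 5/18; then P = 4/10
  1 red: C(4,1)C(5,1)/C(9,2) = 5/9; then P = 5/10
  2 red: C(4,2)C(5,0)/C(9,2) = 1/6; then P = 6/10
P(red from Bag 2) = 22/45 ≈ 0.4889.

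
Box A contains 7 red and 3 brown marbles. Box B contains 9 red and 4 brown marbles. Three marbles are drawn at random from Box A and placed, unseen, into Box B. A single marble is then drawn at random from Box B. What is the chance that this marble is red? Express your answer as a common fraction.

Condition on how many of the transferred marbles are red (from Box A: 7 red of 10; then Box B has 16 total).
  0 red: C(7,0)C(3,3)/C(10,3) = 1/120; then P = 9/16
  1 red: C(7,1)C(3,2)/C(10,3) = 7/40; then P = 10/16
  2 red: C(7,2)C(3,1)/C(10,3) = 21/40; then P = 11/16
  3 red: C(7,3)C(3,0)/C(10,3) = 7/24; then P = 12/16
P(red from Box B) = 111/160 ≈ 0.6937.

111/160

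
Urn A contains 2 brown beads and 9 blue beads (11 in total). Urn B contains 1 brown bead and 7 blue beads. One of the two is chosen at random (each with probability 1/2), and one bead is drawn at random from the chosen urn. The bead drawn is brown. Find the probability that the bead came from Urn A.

P(brown | Urn A) = 2/11; P(brown | Urn B) = 1/8.
P(brown) = 1/2·2/11 + 1/2·1/8 = 27/176.
By Bayes' rule, P(Urn A | brown) = 1/11 / 27/176 = 16/27 ≈ 0.5926.

16/27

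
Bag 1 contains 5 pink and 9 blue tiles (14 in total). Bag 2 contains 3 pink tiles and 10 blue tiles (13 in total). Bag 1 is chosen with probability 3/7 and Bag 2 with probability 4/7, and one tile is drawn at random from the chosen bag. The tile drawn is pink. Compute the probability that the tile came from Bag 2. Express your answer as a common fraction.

P(pink | Bag 1) = 5/14; P(pink | Bag 2) = 3/13.
P(pink) = 3/7·5/14 + 4/7·3/13 = 363/1274.
By Bayes' rule, P(Bag 2 | pink) = 12/91 / 363/1274 = 56/121 ≈ 0.4628.

56/121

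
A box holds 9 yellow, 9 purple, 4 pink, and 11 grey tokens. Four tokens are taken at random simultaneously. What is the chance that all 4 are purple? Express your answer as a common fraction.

Unordered draws without replacement: count favorable combinations over C(33,4).
Favorable = C(9,0) · C(9,4) · C(4,0) · C(11,0) = 126; total = C(33,4) = 40920.
P = 126/40920 = 21/6820 ≈ 0.0031.

21/6820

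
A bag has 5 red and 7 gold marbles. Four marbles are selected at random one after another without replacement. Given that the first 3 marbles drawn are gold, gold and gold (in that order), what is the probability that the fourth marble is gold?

4/9

After removing 3 gold, the bag has 4 gold out of 9 remaining.
P(fourth is gold | given) = 4/9 ≈ 0.4444.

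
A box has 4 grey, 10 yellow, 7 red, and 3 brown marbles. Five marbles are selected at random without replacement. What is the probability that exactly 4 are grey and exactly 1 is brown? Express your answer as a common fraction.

Unordered draws without replacement: count favorable combinations over C(24,5).
Favorable = C(4,4) · C(10,0) · C(7,0) · C(3,1) = 3; total = C(24,5) = 42504.
P = 3/42504 = 1/14168 ≈ 0.0001.

1/14168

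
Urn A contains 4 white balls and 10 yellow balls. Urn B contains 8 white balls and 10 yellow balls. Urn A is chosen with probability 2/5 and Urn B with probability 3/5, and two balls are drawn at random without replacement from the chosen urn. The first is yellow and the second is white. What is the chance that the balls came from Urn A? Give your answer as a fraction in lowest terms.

P(E | Urn A) = 20/91; P(E | Urn B) = 40/153.
P(E) = 2/5·20/91 + 3/5·40/153 = 1136/4641.
By Bayes' rule, P(Urn A | E) = 8/91 / 1136/4641 = 51/142 ≈ 0.3592.

51/142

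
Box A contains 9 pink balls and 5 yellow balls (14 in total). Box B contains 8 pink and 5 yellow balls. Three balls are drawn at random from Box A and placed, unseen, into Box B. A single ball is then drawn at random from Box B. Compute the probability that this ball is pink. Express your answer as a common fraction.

Condition on how many of the transferred balls are pink (from Box A: 9 pink of 14; then Box B has 16 total).
  0 pink: C(9,0)C(5,3)/C(14,3) = 5/182; then P = 8/16
  1 pink: C(9,1)C(5,2)/C(14,3) = 45/182; then P = 9/16
  2 pink: C(9,2)C(5,1)/C(14,3) = 45/91; then P = 10/16
  3 pink: C(9,3)C(5,0)/C(14,3) = 3/13; then P = 11/16
P(pink from Box B) = 139/224 ≈ 0.6205.

139/224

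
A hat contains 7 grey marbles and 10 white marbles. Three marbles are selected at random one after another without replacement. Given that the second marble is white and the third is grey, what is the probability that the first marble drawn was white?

3/5

P(first=white and the second marble is white and the third is grey) = (10/17)·(9/16)·(7/15) = 21/136.
P(E) = Σ over first color = 7/68 + 21/136 = 35/136.
By Bayes, P(first=white | E) = 21/136 / 35/136 = 3/5 ≈ 0.6000.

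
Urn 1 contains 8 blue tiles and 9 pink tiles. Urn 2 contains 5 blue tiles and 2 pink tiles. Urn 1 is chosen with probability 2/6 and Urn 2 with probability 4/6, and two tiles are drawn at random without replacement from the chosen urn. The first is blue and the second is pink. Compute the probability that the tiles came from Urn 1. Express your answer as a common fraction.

189/529

P(E | Urn 1) = 9/34; P(E | Urn 2) = 5/21.
P(E) = 1/3·9/34 + 2/3·5/21 = 529/2142.
By Bayes' rule, P(Urn 1 | E) = 3/34 / 529/2142 = 189/529 ≈ 0.3573.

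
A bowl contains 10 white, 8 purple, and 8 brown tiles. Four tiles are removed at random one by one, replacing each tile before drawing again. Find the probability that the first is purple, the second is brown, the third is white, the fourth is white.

400/28561

Multiply the conditional probability of each draw in order, with replacement (the composition resets each draw).
P = (8/26) · (8/26) · (10/26) · (10/26) = 400/28561 ≈ 0.0140.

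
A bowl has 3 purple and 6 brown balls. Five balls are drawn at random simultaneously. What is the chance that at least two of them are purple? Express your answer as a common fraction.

25/42

Sum the hypergeometric tail for j = 2,…,3 purple balls.
Favorable = C(3,2)·C(6,3) + C(3,3)·C(6,2) = 75; total = C(9,5) = 126.
P = 75/126 = 25/42 ≈ 0.5952.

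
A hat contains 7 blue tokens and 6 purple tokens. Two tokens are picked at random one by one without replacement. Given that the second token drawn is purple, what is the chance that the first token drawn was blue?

7/12

P(first=blue and the second token drawn is purple) = (7/13)·(6/12) = 7/26.
P(the second token drawn is purple) = Σ over first color = 7/26 + 5/26 = 6/13.
By Bayes, P(first=blue | the second token drawn is purple) = 7/26 / 6/13 = 7/12 ≈ 0.5833.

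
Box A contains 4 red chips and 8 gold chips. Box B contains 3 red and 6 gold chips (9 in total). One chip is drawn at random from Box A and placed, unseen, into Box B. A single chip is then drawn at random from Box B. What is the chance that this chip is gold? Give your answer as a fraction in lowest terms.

2/3

Condition on how many of the transferred chips are gold (from Box A: 8 gold of 12; then Box B has 10 total).
  0 gold: C(8,0)C(4,1)/C(12,1) = 1/3; then P = 6/10
  1 gold: C(8,1)C(4,0)/C(12,1) = 2/3; then P = 7/10
P(gold from Box B) = 2/3 ≈ 0.6667.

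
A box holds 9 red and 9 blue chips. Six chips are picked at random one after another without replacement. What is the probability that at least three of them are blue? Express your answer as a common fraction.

305/442

Sum the hypergeometric tail for j = 3,…,6 blue chips.
Favorable = C(9,3)·C(9,3) + C(9,4)·C(9,2) + C(9,5)·C(9,1) + C(9,6)·C(9,0) = 12810; total = C(18,6) = 18564.
P = 12810/18564 = 305/442 ≈ 0.6900.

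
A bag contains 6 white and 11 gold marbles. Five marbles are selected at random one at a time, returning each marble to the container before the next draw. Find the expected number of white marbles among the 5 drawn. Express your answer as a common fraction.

30/17

By linearity of expectation, E[X] = Σ P(draw i is white); each independent draw has P(white) = 6/17.
E[X] = 5 · 6/17 = 30/17 ≈ 1.7647.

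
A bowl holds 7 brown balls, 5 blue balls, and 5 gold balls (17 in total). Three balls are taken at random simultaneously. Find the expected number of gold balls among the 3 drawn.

By linearity of expectation, E[X] = Σ P(draw i is gold); by symmetry each draw (even without replacement) has P(gold) = 5/17.
E[X] = 3 · 5/17 = 15/17 ≈ 0.8824.

15/17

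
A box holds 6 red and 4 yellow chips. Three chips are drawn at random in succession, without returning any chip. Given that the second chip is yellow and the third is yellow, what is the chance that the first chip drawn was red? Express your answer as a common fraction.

P(first=red and the second chip is yellow and the third is yellow) = (6/10)·(4/9)·(3/8) = 1/10.
P(E) = Σ over first color = 1/10 + 1/30 = 2/15.
By Bayes, P(first=red | E) = 1/10 / 2/15 = 3/4 ≈ 0.7500.

3/4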